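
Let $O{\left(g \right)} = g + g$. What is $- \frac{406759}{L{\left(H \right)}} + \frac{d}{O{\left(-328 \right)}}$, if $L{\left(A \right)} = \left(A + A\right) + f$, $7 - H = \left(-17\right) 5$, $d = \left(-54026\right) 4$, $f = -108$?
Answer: $- \frac{15650625}{3116} \approx -5022.7$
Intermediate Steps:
$O{\left(g \right)} = 2 g$
$d = -216104$
$H = 92$ ($H = 7 - \left(-17\right) 5 = 7 - -85 = 7 + 85 = 92$)
$L{\left(A \right)} = -108 + 2 A$ ($L{\left(A \right)} = \left(A + A\right) - 108 = 2 A - 108 = -108 + 2 A$)
$- \frac{406759}{L{\left(H \right)}} + \frac{d}{O{\left(-328 \right)}} = - \frac{406759}{-108 + 2 \cdot 92} - \frac{216104}{2 \left(-328\right)} = - \frac{406759}{-108 + 184} - \frac{216104}{-656} = - \frac{406759}{76} - - \frac{27013}{82} = \left(-406759\right) \frac{1}{76} + \frac{27013}{82} = - \frac{406759}{76} + \frac{27013}{82} = - \frac{15650625}{3116}$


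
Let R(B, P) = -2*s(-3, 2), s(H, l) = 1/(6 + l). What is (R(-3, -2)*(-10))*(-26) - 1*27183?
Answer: -27248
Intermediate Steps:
R(B, P) = -¼ (R(B, P) = -2/(6 + 2) = -2/8 = -2*⅛ = -¼)
(R(-3, -2)*(-10))*(-26) - 1*27183 = -¼*(-10)*(-26) - 1*27183 = (5/2)*(-26) - 27183 = -65 - 27183 = -27248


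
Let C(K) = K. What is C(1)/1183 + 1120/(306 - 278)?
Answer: 47321/1183 ≈ 40.001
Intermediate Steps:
C(1)/1183 + 1120/(306 - 278) = 1/1183 + 1120/(306 - 278) = 1*(1/1183) + 1120/28 = 1/1183 + 1120*(1/28) = 1/1183 + 40 = 47321/1183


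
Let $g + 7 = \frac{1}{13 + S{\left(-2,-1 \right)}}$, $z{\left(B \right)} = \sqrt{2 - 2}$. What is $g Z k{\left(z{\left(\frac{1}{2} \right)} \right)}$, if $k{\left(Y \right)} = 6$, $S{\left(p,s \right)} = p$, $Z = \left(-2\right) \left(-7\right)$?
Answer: $- \frac{6384}{11} \approx -580.36$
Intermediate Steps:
$Z = 14$
$z{\left(B \right)} = 0$ ($z{\left(B \right)} = \sqrt{0} = 0$)
$g = - \frac{76}{11}$ ($g = -7 + \frac{1}{13 - 2} = -7 + \frac{1}{11} = - \frac{76}{11} \approx -6.9091$)
$g Z k{\left(z{\left(\frac{1}{2} \right)} \right)} = \left(- \frac{76}{11}\right) 14 \cdot 6 = \left(- \frac{1064}{11}\right) 6 = - \frac{6384}{11}$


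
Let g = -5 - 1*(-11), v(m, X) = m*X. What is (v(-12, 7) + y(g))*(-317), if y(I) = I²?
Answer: 15216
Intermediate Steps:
v(m, X) = X*m
g = 6 (g = -5 + 11 = 6)
(v(-12, 7) + y(g))*(-317) = (7*(-12) + 6²)*(-317) = (-84 + 36)*(-317) = -48*(-317) = 15216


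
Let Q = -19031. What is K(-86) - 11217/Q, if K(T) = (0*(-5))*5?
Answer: 11217/19031 ≈ 0.58941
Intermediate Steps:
K(T) = 0 (K(T) = 0*5 = 0)
K(-86) - 11217/Q = 0 - 11217/(-19031) = 0 - 11217*(-1)/19031 = 0 - 1*(-11217/19031) = 0 + 11217/19031 = 11217/19031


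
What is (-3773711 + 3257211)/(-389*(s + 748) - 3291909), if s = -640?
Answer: 516500/3333921 ≈ 0.15492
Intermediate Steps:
(-3773711 + 3257211)/(-389*(s + 748) - 3291909) = (-3773711 + 3257211)/(-389*(-640 + 748) - 3291909) = -516500/(-389*108 - 3291909) = -516500/(-42012 - 3291909) = -516500/(-3333921) = -516500*(-1/3333921) = 516500/3333921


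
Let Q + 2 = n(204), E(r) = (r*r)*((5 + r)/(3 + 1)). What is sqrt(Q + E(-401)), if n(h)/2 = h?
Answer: I*sqrt(15918893) ≈ 3989.8*I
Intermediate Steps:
n(h) = 2*h
E(r) = r**2*(5/4 + r/4) (E(r) = r**2*((5 + r)/4) = r**2*((5 + r)*(1/4)) = r**2*(5/4 + r/4))
Q = 406 (Q = -2 + 2*204 = -2 + 408 = 406)
sqrt(Q + E(-401)) = sqrt(406 + (1/4)*(-401)**2*(5 - 401)) = sqrt(406 + (1/4)*160801*(-396)) = sqrt(406 - 15919299) = sqrt(-15918893) = I*sqrt(15918893)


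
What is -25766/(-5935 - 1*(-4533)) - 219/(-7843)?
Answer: 101194888/5497943 ≈ 18.406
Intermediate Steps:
-25766/(-5935 - 1*(-4533)) - 219/(-7843) = -25766/(-5935 + 4533) - 219*(-1/7843) = -25766/(-1402) + 219/7843 = -25766*(-1/1402) + 219/7843 = 12883/701 + 219/7843 = 101194888/5497943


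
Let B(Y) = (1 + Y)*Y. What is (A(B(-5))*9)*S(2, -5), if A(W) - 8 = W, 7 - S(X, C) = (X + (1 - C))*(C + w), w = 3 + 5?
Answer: -4284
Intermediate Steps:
w = 8
S(X, C) = 7 - (8 + C)*(1 + X - C) (S(X, C) = 7 - (X + (1 - C))*(C + 8) = 7 - (1 + X - C)*(8 + C) = 7 - (8 + C)*(1 + X - C))
B(Y) = Y*(1 + Y)
A(W) = 8 + W
(A(B(-5))*9)*S(2, -5) = ((8 - 5*(1 - 5))*9)*(-1 + (-5)**2 - 8*2 + 7*(-5) - 1*(-5)*2) = ((8 - 5*(-4))*9)*(-1 + 25 - 16 - 35 + 10) = ((8 + 20)*9)*(-17) = (28*9)*(-17) = 252*(-17) = -4284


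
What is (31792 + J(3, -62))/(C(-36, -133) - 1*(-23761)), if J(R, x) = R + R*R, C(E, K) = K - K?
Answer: 31804/23761 ≈ 1.3385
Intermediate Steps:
C(E, K) = 0
J(R, x) = R + R²
(31792 + J(3, -62))/(C(-36, -133) - 1*(-23761)) = (31792 + 3*(1 + 3))/(0 - 1*(-23761)) = (31792 + 3*4)/(0 + 23761) = (31792 + 12)/23761 = 31804*(1/23761) = 31804/23761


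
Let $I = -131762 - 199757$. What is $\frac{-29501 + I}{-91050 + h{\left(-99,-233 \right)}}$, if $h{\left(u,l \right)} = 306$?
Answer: $\frac{30085}{7562} \approx 3.9784$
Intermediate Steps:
$I = -331519$ ($I = -131762 - 199757 = -331519$)
$\frac{-29501 + I}{-91050 + h{\left(-99,-233 \right)}} = \frac{-29501 - 331519}{-91050 + 306} = - \frac{361020}{-90744} = \left(-361020\right) \left(- \frac{1}{90744}\right) = \frac{30085}{7562}$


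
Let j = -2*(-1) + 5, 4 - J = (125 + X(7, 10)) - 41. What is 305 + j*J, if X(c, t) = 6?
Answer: -297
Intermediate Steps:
J = -86 (J = 4 - ((125 + 6) - 41) = 4 - (131 - 41) = 4 - 1*90 = 4 - 90 = -86)
j = 7 (j = 2 + 5 = 7)
305 + j*J = 305 + 7*(-86) = 305 - 602 = -297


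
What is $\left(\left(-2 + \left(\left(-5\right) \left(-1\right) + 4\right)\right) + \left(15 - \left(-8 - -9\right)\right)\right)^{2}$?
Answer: $441$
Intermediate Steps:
$\left(\left(-2 + \left(\left(-5\right) \left(-1\right) + 4\right)\right) + \left(15 - \left(-8 - -9\right)\right)\right)^{2} = \left(\left(-2 + \left(5 + 4\right)\right) + \left(15 - \left(-8 + 9\right)\right)\right)^{2} = \left(\left(-2 + 9\right) + \left(15 - 1\right)\right)^{2} = \left(7 + \left(15 - 1\right)\right)^{2} = \left(7 + 14\right)^{2} = 21^{2} = 441$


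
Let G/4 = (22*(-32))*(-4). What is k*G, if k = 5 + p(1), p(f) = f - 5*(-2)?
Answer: 180224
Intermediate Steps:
p(f) = 10 + f (p(f) = f + 10 = 10 + f)
G = 11264 (G = 4*((22*(-32))*(-4)) = 4*(-704*(-4)) = 4*2816 = 11264)
k = 16 (k = 5 + (10 + 1) = 5 + 11 = 16)
k*G = 16*11264 = 180224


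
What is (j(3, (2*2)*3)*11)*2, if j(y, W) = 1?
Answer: 22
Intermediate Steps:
(j(3, (2*2)*3)*11)*2 = (1*11)*2 = 11*2 = 22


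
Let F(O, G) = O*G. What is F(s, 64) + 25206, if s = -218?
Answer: 11254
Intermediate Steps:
F(O, G) = G*O
F(s, 64) + 25206 = 64*(-218) + 25206 = -13952 + 25206 = 11254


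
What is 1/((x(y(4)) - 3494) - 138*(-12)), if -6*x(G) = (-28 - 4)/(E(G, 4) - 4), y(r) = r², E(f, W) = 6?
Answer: -3/5506 ≈ -0.00054486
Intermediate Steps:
x(G) = 8/3 (x(G) = -(-28 - 4)/(6*(6 - 4)) = -(-16)/(3*2) = -⅙*(-16) = 8/3)
1/((x(y(4)) - 3494) - 138*(-12)) = 1/((8/3 - 3494) - 138*(-12)) = 1/(-10474/3 + 1656) = 1/(-5506/3) = -3/5506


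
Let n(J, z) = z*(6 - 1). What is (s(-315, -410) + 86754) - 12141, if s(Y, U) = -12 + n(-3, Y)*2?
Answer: 71451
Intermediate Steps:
n(J, z) = 5*z (n(J, z) = z*5 = 5*z)
s(Y, U) = -12 + 10*Y (s(Y, U) = -12 + (5*Y)*2 = -12 + 10*Y)
(s(-315, -410) + 86754) - 12141 = ((-12 + 10*(-315)) + 86754) - 12141 = ((-12 - 3150) + 86754) - 12141 = (-3162 + 86754) - 12141 = 83592 - 12141 = 71451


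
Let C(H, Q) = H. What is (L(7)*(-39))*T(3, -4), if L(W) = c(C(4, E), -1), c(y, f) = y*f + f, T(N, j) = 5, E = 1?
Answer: 975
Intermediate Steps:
c(y, f) = f + f*y (c(y, f) = f*y + f = f + f*y)
L(W) = -5 (L(W) = -(1 + 4) = -1*5 = -5)
(L(7)*(-39))*T(3, -4) = -5*(-39)*5 = 195*5 = 975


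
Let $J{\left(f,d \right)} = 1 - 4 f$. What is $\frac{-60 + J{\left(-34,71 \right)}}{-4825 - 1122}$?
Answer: $- \frac{77}{5947} \approx -0.012948$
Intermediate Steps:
$\frac{-60 + J{\left(-34,71 \right)}}{-4825 - 1122} = \frac{-60 + \left(1 - -136\right)}{-4825 - 1122} = \frac{-60 + \left(1 + 136\right)}{-5947} = \left(-60 + 137\right) \left(- \frac{1}{5947}\right) = 77 \left(- \frac{1}{5947}\right) = - \frac{77}{5947}$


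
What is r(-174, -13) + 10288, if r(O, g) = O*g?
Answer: 12550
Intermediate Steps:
r(-174, -13) + 10288 = -174*(-13) + 10288 = 2262 + 10288 = 12550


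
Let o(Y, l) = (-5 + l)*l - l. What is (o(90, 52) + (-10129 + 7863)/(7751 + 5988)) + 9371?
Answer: 14691781/1249 ≈ 11763.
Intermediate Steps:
o(Y, l) = -l + l*(-5 + l) (o(Y, l) = l*(-5 + l) - l = -l + l*(-5 + l))
(o(90, 52) + (-10129 + 7863)/(7751 + 5988)) + 9371 = (52*(-6 + 52) + (-10129 + 7863)/(7751 + 5988)) + 9371 = (52*46 - 2266/13739) + 9371 = (2392 - 2266*1/13739) + 9371 = (2392 - 206/1249) + 9371 = 2987402/1249 + 9371 = 14691781/1249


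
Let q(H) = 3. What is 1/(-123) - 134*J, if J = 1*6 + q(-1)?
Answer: -148339/123 ≈ -1206.0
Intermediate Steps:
J = 9 (J = 1*6 + 3 = 6 + 3 = 9)
1/(-123) - 134*J = 1/(-123) - 134*9 = -1/123 - 1206 = -148339/123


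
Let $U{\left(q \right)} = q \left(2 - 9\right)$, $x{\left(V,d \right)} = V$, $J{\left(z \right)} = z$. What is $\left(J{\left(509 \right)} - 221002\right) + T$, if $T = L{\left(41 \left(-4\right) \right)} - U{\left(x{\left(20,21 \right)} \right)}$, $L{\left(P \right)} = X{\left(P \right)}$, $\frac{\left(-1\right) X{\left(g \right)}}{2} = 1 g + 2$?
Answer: $-220029$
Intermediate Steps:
$U{\left(q \right)} = - 7 q$ ($U{\left(q \right)} = q \left(-7\right) = - 7 q$)
$X{\left(g \right)} = -4 - 2 g$ ($X{\left(g \right)} = - 2 \left(1 g + 2\right) = - 2 \left(g + 2\right) = - 2 \left(2 + g\right) = -4 - 2 g$)
$L{\left(P \right)} = -4 - 2 P$
$T = 464$ ($T = \left(-4 - 2 \cdot 41 \left(-4\right)\right) - \left(-7\right) 20 = \left(-4 - -328\right) - -140 = \left(-4 + 328\right) + 140 = 324 + 140 = 464$)
$\left(J{\left(509 \right)} - 221002\right) + T = \left(509 - 221002\right) + 464 = -220493 + 464 = -220029$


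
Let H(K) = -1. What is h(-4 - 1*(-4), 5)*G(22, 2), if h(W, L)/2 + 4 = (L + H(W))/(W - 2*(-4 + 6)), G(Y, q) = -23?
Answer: 230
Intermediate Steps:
h(W, L) = -8 + 2*(-1 + L)/(-4 + W) (h(W, L) = -8 + 2*((L - 1)/(W - 2*(-4 + 6))) = -8 + 2*((-1 + L)/(W - 2*2)) = -8 + 2*((-1 + L)/(W - 4)) = -8 + 2*((-1 + L)/(-4 + W)) = -8 + 2*(-1 + L)/(-4 + W))
h(-4 - 1*(-4), 5)*G(22, 2) = (2*(15 + 5 - 4*(-4 - 1*(-4)))/(-4 + (-4 - 1*(-4))))*(-23) = (2*(15 + 5 - 4*(-4 + 4))/(-4 + (-4 + 4)))*(-23) = (2*(15 + 5 - 4*0)/(-4 + 0))*(-23) = (2*(15 + 5 + 0)/(-4))*(-23) = (2*(-1/4)*20)*(-23) = -10*(-23) = 230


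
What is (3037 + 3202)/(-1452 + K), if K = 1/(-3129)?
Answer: -19521831/4543309 ≈ -4.2968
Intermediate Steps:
K = -1/3129 ≈ -0.00031959
(3037 + 3202)/(-1452 + K) = (3037 + 3202)/(-1452 - 1/3129) = 6239/(-4543309/3129) = 6239*(-3129/4543309) = -19521831/4543309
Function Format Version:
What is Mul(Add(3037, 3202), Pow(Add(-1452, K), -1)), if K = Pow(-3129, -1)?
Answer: Rational(-19521831, 4543309) ≈ -4.2968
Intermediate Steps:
K = Rational(-1, 3129) ≈ -0.00031959
Mul(Add(3037, 3202), Pow(Add(-1452, K), -1)) = Mul(Add(3037, 3202), Pow(Add(-1452, Rational(-1, 3129)), -1)) = Mul(6239, Pow(Rational(-4543309, 3129), -1)) = Mul(6239, Rational(-3129, 4543309)) = Rational(-19521831, 4543309)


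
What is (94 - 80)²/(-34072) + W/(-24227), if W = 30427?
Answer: -260364309/206365586 ≈ -1.2617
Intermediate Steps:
(94 - 80)²/(-34072) + W/(-24227) = (94 - 80)²/(-34072) + 30427/(-24227) = 14²*(-1/34072) + 30427*(-1/24227) = 196*(-1/34072) - 30427/24227 = -49/8518 - 30427/24227 = -260364309/206365586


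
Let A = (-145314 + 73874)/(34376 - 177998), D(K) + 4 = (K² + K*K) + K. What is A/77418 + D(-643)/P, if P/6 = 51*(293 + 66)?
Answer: 15011492195413/1995847575282 ≈ 7.5214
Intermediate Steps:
D(K) = -4 + K + 2*K² (D(K) = -4 + ((K² + K*K) + K) = -4 + ((K² + K²) + K) = -4 + (2*K² + K) = -4 + (K + 2*K²) = -4 + K + 2*K²)
P = 109854 (P = 6*(51*(293 + 66)) = 6*(51*359) = 6*18309 = 109854)
A = 35720/71811 (A = -71440/(-143622) = -71440*(-1/143622) = 35720/71811 ≈ 0.49742)
A/77418 + D(-643)/P = (35720/71811)/77418 + (-4 - 643 + 2*(-643)²)/109854 = (35720/71811)*(1/77418) + (-4 - 643 + 2*413449)*(1/109854) = 17860/2779731999 + (-4 - 643 + 826898)*(1/109854) = 17860/2779731999 + 826251*(1/109854) = 17860/2779731999 + 16201/2154 = 15011492195413/1995847575282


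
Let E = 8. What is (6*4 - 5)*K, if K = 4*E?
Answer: 608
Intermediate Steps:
K = 32 (K = 4*8 = 32)
(6*4 - 5)*K = (6*4 - 5)*32 = (24 - 5)*32 = 19*32 = 608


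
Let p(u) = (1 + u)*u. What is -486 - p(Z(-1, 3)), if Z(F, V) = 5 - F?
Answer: -528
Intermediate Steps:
p(u) = u*(1 + u)
-486 - p(Z(-1, 3)) = -486 - (5 - 1*(-1))*(1 + (5 - 1*(-1))) = -486 - (5 + 1)*(1 + (5 + 1)) = -486 - 6*(1 + 6) = -486 - 6*7 = -486 - 1*42 = -486 - 42 = -528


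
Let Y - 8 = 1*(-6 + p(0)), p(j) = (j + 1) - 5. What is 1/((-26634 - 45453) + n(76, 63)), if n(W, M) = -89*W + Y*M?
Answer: -1/78977 ≈ -1.2662e-5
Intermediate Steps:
p(j) = -4 + j (p(j) = (1 + j) - 5 = -4 + j)
Y = -2 (Y = 8 + 1*(-6 + (-4 + 0)) = 8 + 1*(-6 - 4) = 8 + 1*(-10) = 8 - 10 = -2)
n(W, M) = -89*W - 2*M
1/((-26634 - 45453) + n(76, 63)) = 1/((-26634 - 45453) + (-89*76 - 2*63)) = 1/(-72087 + (-6764 - 126)) = 1/(-72087 - 6890) = 1/(-78977) = -1/78977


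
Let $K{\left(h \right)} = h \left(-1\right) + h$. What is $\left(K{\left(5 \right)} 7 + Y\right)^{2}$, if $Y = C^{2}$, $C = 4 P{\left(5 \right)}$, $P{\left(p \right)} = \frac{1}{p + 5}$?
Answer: $\frac{16}{625} \approx 0.0256$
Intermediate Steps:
$K{\left(h \right)} = 0$ ($K{\left(h \right)} = - h + h = 0$)
$P{\left(p \right)} = \frac{1}{5 + p}$
$C = \frac{2}{5}$ ($C = \frac{4}{5 + 5} = \frac{4}{10} = 4 \cdot \frac{1}{10} = \frac{2}{5} \approx 0.4$)
$Y = \frac{4}{25}$ ($Y = \left(\frac{2}{5}\right)^{2} = \frac{4}{25} \approx 0.16$)
$\left(K{\left(5 \right)} 7 + Y\right)^{2} = \left(0 \cdot 7 + \frac{4}{25}\right)^{2} = \left(0 + \frac{4}{25}\right)^{2} = \left(\frac{4}{25}\right)^{2} = \frac{16}{625}$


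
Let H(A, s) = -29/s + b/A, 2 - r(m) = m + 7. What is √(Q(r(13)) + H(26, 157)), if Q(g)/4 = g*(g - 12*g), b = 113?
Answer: I*√237474452410/4082 ≈ 119.38*I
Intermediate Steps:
r(m) = -5 - m (r(m) = 2 - (m + 7) = 2 - (7 + m) = 2 + (-7 - m) = -5 - m)
Q(g) = -44*g² (Q(g) = 4*(g*(g - 12*g)) = 4*(g*(-11*g)) = 4*(-11*g²) = -44*g²)
H(A, s) = -29/s + 113/A
√(Q(r(13)) + H(26, 157)) = √(-44*(-5 - 1*13)² + (-29/157 + 113/26)) = √(-44*(-5 - 13)² + (-29*1/157 + 113*(1/26))) = √(-44*(-18)² + (-29/157 + 113/26)) = √(-44*324 + 16987/4082) = √(-14256 + 16987/4082) = √(-58176005/4082) = I*√237474452410/4082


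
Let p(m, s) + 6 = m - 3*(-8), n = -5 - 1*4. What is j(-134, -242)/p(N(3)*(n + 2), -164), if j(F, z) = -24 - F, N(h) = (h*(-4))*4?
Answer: 55/177 ≈ 0.31073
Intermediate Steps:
N(h) = -16*h (N(h) = -4*h*4 = -16*h)
n = -9 (n = -5 - 4 = -9)
p(m, s) = 18 + m (p(m, s) = -6 + (m - 3*(-8)) = -6 + (m + 24) = -6 + (24 + m) = 18 + m)
j(-134, -242)/p(N(3)*(n + 2), -164) = (-24 - 1*(-134))/(18 + (-16*3)*(-9 + 2)) = (-24 + 134)/(18 - 48*(-7)) = 110/(18 + 336) = 110/354 = 110*(1/354) = 55/177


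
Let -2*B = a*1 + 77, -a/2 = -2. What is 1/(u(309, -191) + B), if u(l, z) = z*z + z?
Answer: 2/72499 ≈ 2.7587e-5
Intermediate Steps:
a = 4 (a = -2*(-2) = 4)
B = -81/2 (B = -(4*1 + 77)/2 = -(4 + 77)/2 = -½*81 = -81/2 ≈ -40.500)
u(l, z) = z + z² (u(l, z) = z² + z = z + z²)
1/(u(309, -191) + B) = 1/(-191*(1 - 191) - 81/2) = 1/(-191*(-190) - 81/2) = 1/(36290 - 81/2) = 1/(72499/2) = 2/72499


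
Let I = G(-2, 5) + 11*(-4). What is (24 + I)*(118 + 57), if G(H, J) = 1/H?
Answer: -7175/2 ≈ -3587.5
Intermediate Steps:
I = -89/2 (I = 1/(-2) + 11*(-4) = -½ - 44 = -89/2 ≈ -44.500)
(24 + I)*(118 + 57) = (24 - 89/2)*(118 + 57) = -41/2*175 = -7175/2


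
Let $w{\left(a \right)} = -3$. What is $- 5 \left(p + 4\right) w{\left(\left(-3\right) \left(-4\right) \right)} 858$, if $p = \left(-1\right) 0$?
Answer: $51480$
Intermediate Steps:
$p = 0$
$- 5 \left(p + 4\right) w{\left(\left(-3\right) \left(-4\right) \right)} 858 = - 5 \left(0 + 4\right) \left(-3\right) 858 = \left(-5\right) 4 \left(-3\right) 858 = \left(-20\right) \left(-3\right) 858 = 60 \cdot 858 = 51480$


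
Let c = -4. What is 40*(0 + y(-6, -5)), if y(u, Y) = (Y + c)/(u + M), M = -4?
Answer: 36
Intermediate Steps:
y(u, Y) = (-4 + Y)/(-4 + u) (y(u, Y) = (Y - 4)/(u - 4) = (-4 + Y)/(-4 + u))
40*(0 + y(-6, -5)) = 40*(0 + (-4 - 5)/(-4 - 6)) = 40*(0 - 9/(-10)) = 40*(0 - 1/10*(-9)) = 40*(0 + 9/10) = 40*(9/10) = 36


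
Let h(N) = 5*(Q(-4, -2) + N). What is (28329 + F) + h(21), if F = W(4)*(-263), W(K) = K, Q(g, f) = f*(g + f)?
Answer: 27442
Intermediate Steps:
Q(g, f) = f*(f + g)
F = -1052 (F = 4*(-263) = -1052)
h(N) = 60 + 5*N (h(N) = 5*(-2*(-2 - 4) + N) = 5*(-2*(-6) + N) = 5*(12 + N) = 60 + 5*N)
(28329 + F) + h(21) = (28329 - 1052) + (60 + 5*21) = 27277 + (60 + 105) = 27277 + 165 = 27442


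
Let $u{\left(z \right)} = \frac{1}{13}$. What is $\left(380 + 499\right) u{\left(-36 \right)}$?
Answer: $\frac{879}{13} \approx 67.615$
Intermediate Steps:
$u{\left(z \right)} = \frac{1}{13}$
$\left(380 + 499\right) u{\left(-36 \right)} = \left(380 + 499\right) \frac{1}{13} = 879 \cdot \frac{1}{13} = \frac{879}{13}$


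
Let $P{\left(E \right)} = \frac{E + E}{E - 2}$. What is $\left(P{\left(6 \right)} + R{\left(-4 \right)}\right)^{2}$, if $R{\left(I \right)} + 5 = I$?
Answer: $36$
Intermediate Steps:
$R{\left(I \right)} = -5 + I$
$P{\left(E \right)} = \frac{2 E}{-2 + E}$
$\left(P{\left(6 \right)} + R{\left(-4 \right)}\right)^{2} = \left(2 \cdot 6 \frac{1}{-2 + 6} - 9\right)^{2} = \left(2 \cdot 6 \cdot \frac{1}{4} - 9\right)^{2} = \left(3 - 9\right)^{2} = \left(-6\right)^{2} = 36$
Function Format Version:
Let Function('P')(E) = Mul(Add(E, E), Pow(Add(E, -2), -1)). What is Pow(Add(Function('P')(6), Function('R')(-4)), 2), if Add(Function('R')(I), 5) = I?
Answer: 36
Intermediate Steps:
Function('R')(I) = Add(-5, I)
Function('P')(E) = Mul(2, E, Pow(Add(-2, E), -1)) (Function('P')(E) = Mul(Mul(2, E), Pow(Add(-2, E), -1)) = Mul(2, E, Pow(Add(-2, E), -1)))
Pow(Add(Function('P')(6), Function('R')(-4)), 2) = Pow(Add(Mul(2, 6, Pow(Add(-2, 6), -1)), Add(-5, -4)), 2) = Pow(Add(Mul(2, 6, Pow(4, -1)), -9), 2) = Pow(Add(Mul(2, 6, Rational(1, 4)), -9), 2) = Pow(Add(3, -9), 2) = Pow(-6, 2) = 36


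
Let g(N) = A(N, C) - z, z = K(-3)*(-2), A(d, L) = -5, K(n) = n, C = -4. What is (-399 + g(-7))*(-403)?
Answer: 165230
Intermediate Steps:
z = 6 (z = -3*(-2) = 6)
g(N) = -11 (g(N) = -5 - 1*6 = -5 - 6 = -11)
(-399 + g(-7))*(-403) = (-399 - 11)*(-403) = -410*(-403) = 165230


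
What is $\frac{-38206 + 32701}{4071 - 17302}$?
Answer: $\frac{5505}{13231} \approx 0.41607$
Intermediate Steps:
$\frac{-38206 + 32701}{4071 - 17302} = - \frac{5505}{-13231} = \left(-5505\right) \left(- \frac{1}{13231}\right) = \frac{5505}{13231}$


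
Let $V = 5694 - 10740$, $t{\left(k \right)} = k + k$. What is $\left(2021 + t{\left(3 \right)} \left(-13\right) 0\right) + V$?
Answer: $-3025$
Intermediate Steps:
$t{\left(k \right)} = 2 k$
$V = -5046$
$\left(2021 + t{\left(3 \right)} \left(-13\right) 0\right) + V = \left(2021 + 2 \cdot 3 \left(-13\right) 0\right) - 5046 = \left(2021 + 6 \left(-13\right) 0\right) - 5046 = \left(2021 - 0\right) - 5046 = \left(2021 + 0\right) - 5046 = 2021 - 5046 = -3025$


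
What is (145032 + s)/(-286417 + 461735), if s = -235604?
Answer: -45286/87659 ≈ -0.51662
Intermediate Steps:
(145032 + s)/(-286417 + 461735) = (145032 - 235604)/(-286417 + 461735) = -90572/175318 = -90572*1/175318 = -45286/87659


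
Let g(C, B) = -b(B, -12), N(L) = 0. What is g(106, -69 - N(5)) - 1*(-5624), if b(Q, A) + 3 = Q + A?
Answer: 5708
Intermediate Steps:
b(Q, A) = -3 + A + Q (b(Q, A) = -3 + (Q + A) = -3 + (A + Q) = -3 + A + Q)
g(C, B) = 15 - B (g(C, B) = -(-3 - 12 + B) = -(-15 + B) = 15 - B)
g(106, -69 - N(5)) - 1*(-5624) = (15 - (-69 - 1*0)) - 1*(-5624) = (15 - (-69 + 0)) + 5624 = (15 - 1*(-69)) + 5624 = (15 + 69) + 5624 = 84 + 5624 = 5708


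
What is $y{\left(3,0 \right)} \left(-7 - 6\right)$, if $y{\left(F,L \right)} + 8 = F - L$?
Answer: $65$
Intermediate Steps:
$y{\left(F,L \right)} = -8 + F - L$ ($y{\left(F,L \right)} = -8 + \left(F - L\right) = -8 + F - L$)
$y{\left(3,0 \right)} \left(-7 - 6\right) = \left(-8 + 3 - 0\right) \left(-7 - 6\right) = \left(-8 + 3 + 0\right) \left(-13\right) = \left(-5\right) \left(-13\right) = 65$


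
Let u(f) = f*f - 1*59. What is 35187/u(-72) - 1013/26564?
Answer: 929515843/136140500 ≈ 6.8276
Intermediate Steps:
u(f) = -59 + f**2 (u(f) = f**2 - 59 = -59 + f**2)
35187/u(-72) - 1013/26564 = 35187/(-59 + (-72)**2) - 1013/26564 = 35187/(-59 + 5184) - 1013*1/26564 = 35187/5125 - 1013/26564 = 929515843/136140500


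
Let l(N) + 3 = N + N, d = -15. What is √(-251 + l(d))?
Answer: 2*I*√71 ≈ 16.852*I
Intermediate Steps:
l(N) = -3 + 2*N (l(N) = -3 + (N + N) = -3 + 2*N)
√(-251 + l(d)) = √(-251 + (-3 + 2*(-15))) = √(-251 + (-3 - 30)) = √(-251 - 33) = √(-284) = 2*I*√71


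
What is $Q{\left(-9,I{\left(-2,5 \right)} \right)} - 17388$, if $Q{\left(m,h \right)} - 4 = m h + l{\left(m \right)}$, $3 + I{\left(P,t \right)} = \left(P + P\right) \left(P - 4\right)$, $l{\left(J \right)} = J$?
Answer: $-17582$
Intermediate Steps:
$I{\left(P,t \right)} = -3 + 2 P \left(-4 + P\right)$ ($I{\left(P,t \right)} = -3 + \left(P + P\right) \left(P - 4\right) = -3 + 2 P \left(-4 + P\right)$)
$Q{\left(m,h \right)} = 4 + m + h m$ ($Q{\left(m,h \right)} = 4 + \left(m h + m\right) = 4 + \left(h m + m\right) = 4 + \left(m + h m\right) = 4 + m + h m$)
$Q{\left(-9,I{\left(-2,5 \right)} \right)} - 17388 = \left(4 - 9 + \left(-3 - -16 + 2 \left(-2\right)^{2}\right) \left(-9\right)\right) - 17388 = \left(4 - 9 + \left(-3 + 16 + 2 \cdot 4\right) \left(-9\right)\right) - 17388 = \left(4 - 9 + \left(-3 + 16 + 8\right) \left(-9\right)\right) - 17388 = \left(4 - 9 + 21 \left(-9\right)\right) - 17388 = \left(4 - 9 - 189\right) - 17388 = -194 - 17388 = -17582$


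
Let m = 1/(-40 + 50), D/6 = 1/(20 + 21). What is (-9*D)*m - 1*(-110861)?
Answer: 22726478/205 ≈ 1.1086e+5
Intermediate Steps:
D = 6/41 (D = 6/(20 + 21) = 6/41 ≈ 0.14634)
m = ⅒ (m = 1/10 = ⅒ ≈ 0.10000)
(-9*D)*m - 1*(-110861) = -9*6/41*(⅒) - 1*(-110861) = -54/41*⅒ + 110861 = -27/205 + 110861 = 22726478/205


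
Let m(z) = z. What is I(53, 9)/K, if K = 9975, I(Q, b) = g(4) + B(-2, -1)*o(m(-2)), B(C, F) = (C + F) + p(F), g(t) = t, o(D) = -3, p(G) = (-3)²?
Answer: -2/1425 ≈ -0.0014035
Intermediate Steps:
p(G) = 9
B(C, F) = 9 + C + F (B(C, F) = (C + F) + 9 = 9 + C + F)
I(Q, b) = -14 (I(Q, b) = 4 + (9 - 2 - 1)*(-3) = 4 + 6*(-3) = 4 - 18 = -14)
I(53, 9)/K = -14/9975 = -14*1/9975 = -2/1425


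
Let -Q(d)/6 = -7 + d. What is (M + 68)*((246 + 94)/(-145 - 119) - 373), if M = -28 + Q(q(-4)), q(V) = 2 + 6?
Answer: -419951/33 ≈ -12726.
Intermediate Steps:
q(V) = 8
Q(d) = 42 - 6*d (Q(d) = -6*(-7 + d) = 42 - 6*d)
M = -34 (M = -28 + (42 - 6*8) = -28 + (42 - 48) = -28 - 6 = -34)
(M + 68)*((246 + 94)/(-145 - 119) - 373) = (-34 + 68)*((246 + 94)/(-145 - 119) - 373) = 34*(340/(-264) - 373) = 34*(340*(-1/264) - 373) = 34*(-85/66 - 373) = 34*(-24703/66) = -419951/33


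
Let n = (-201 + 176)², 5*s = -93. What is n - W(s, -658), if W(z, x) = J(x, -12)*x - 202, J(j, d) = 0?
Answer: 827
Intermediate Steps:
s = -93/5 (s = (⅕)*(-93) = -93/5 ≈ -18.600)
W(z, x) = -202 (W(z, x) = 0*x - 202 = 0 - 202 = -202)
n = 625 (n = (-25)² = 625)
n - W(s, -658) = 625 - 1*(-202) = 625 + 202 = 827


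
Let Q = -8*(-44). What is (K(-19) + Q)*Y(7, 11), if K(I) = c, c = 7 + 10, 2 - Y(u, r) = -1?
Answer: 1107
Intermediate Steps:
Y(u, r) = 3 (Y(u, r) = 2 - 1*(-1) = 2 + 1 = 3)
Q = 352
c = 17
K(I) = 17
(K(-19) + Q)*Y(7, 11) = (17 + 352)*3 = 369*3 = 1107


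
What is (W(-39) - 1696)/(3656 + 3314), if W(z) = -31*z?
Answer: -487/6970 ≈ -0.069871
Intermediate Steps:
(W(-39) - 1696)/(3656 + 3314) = (-31*(-39) - 1696)/(3656 + 3314) = (1209 - 1696)/6970 = -487*1/6970 = -487/6970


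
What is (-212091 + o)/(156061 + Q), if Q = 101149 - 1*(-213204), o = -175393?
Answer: -193742/235207 ≈ -0.82371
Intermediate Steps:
Q = 314353 (Q = 101149 + 213204 = 314353)
(-212091 + o)/(156061 + Q) = (-212091 - 175393)/(156061 + 314353) = -387484/470414 = -387484*1/470414 = -193742/235207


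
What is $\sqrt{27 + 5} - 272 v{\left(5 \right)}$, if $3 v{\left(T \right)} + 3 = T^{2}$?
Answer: $- \frac{5984}{3} + 4 \sqrt{2} \approx -1989.0$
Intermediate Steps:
$v{\left(T \right)} = -1 + \frac{T^{2}}{3}$
$\sqrt{27 + 5} - 272 v{\left(5 \right)} = \sqrt{27 + 5} - 272 \left(-1 + \frac{5^{2}}{3}\right) = \sqrt{32} - 272 \left(-1 + \frac{1}{3} \cdot 25\right) = 4 \sqrt{2} - 272 \left(-1 + \frac{25}{3}\right) = 4 \sqrt{2} - \frac{5984}{3} = - \frac{5984}{3} + 4 \sqrt{2}$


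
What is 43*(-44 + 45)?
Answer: 43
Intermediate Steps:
43*(-44 + 45) = 43*1 = 43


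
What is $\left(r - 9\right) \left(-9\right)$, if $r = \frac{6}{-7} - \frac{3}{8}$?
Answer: $\frac{5157}{56} \approx 92.089$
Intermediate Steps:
$r = - \frac{69}{56}$ ($r = 6 \left(- \frac{1}{7}\right) - \frac{3}{8} = - \frac{6}{7} - \frac{3}{8} = - \frac{69}{56} \approx -1.2321$)
$\left(r - 9\right) \left(-9\right) = \left(- \frac{69}{56} - 9\right) \left(-9\right) = \left(- \frac{573}{56}\right) \left(-9\right) = \frac{5157}{56}$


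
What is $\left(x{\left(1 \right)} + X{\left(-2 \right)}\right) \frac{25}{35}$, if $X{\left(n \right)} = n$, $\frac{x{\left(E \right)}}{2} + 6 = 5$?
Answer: $- \frac{20}{7} \approx -2.8571$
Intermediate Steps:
$x{\left(E \right)} = -2$ ($x{\left(E \right)} = -12 + 2 \cdot 5 = -12 + 10 = -2$)
$\left(x{\left(1 \right)} + X{\left(-2 \right)}\right) \frac{25}{35} = \left(-2 - 2\right) \frac{25}{35} = - 4 \cdot 25 \cdot \frac{1}{35} = \left(-4\right) \frac{5}{7} = - \frac{20}{7}$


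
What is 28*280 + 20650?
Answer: 28490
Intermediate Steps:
28*280 + 20650 = 7840 + 20650 = 28490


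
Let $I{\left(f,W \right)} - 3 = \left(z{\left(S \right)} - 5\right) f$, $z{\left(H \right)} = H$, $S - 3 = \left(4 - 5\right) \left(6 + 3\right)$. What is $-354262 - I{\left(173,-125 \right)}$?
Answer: $-352362$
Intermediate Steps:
$S = -6$ ($S = 3 + \left(4 - 5\right) \left(6 + 3\right) = 3 - 9 = -6$)
$I{\left(f,W \right)} = 3 - 11 f$ ($I{\left(f,W \right)} = 3 + \left(-6 - 5\right) f = 3 - 11 f$)
$-354262 - I{\left(173,-125 \right)} = -354262 - \left(3 - 1903\right) = -354262 - -1900 = -354262 + 1900 = -352362$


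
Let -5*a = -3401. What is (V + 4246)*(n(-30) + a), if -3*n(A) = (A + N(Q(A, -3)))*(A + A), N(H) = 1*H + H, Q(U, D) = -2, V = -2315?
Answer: 1931/5 ≈ 386.20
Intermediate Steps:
N(H) = 2*H (N(H) = H + H = 2*H)
a = 3401/5 (a = -1/5*(-3401) = 3401/5 ≈ 680.20)
n(A) = -2*A*(-4 + A)/3 (n(A) = -(A + 2*(-2))*(A + A)/3 = -(A - 4)*2*A/3 = -(-4 + A)*2*A/3 = -2*A*(-4 + A)/3)
(V + 4246)*(n(-30) + a) = (-2315 + 4246)*((2/3)*(-30)*(4 - 1*(-30)) + 3401/5) = 1931*((2/3)*(-30)*(4 + 30) + 3401/5) = 1931*((2/3)*(-30)*34 + 3401/5) = 1931*(-680 + 3401/5) = 1931*(1/5) = 1931/5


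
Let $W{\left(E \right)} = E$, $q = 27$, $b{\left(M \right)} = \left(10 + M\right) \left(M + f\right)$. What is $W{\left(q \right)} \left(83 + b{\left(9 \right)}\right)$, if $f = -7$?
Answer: $3267$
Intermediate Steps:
$b{\left(M \right)} = \left(-7 + M\right) \left(10 + M\right)$ ($b{\left(M \right)} = \left(10 + M\right) \left(M - 7\right) = \left(10 + M\right) \left(-7 + M\right) = \left(-7 + M\right) \left(10 + M\right)$)
$W{\left(q \right)} \left(83 + b{\left(9 \right)}\right) = 27 \left(83 + \left(-70 + 9^{2} + 3 \cdot 9\right)\right) = 27 \left(83 + \left(-70 + 81 + 27\right)\right) = 27 \left(83 + 38\right) = 27 \cdot 121 = 3267$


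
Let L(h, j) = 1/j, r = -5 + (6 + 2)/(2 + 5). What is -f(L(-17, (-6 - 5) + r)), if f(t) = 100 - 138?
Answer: 38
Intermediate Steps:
r = -27/7 (r = -5 + 8/7 = -27/7 ≈ -3.8571)
f(t) = -38
-f(L(-17, (-6 - 5) + r)) = -1*(-38) = 38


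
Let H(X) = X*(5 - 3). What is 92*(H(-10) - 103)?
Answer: -11316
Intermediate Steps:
H(X) = 2*X (H(X) = X*2 = 2*X)
92*(H(-10) - 103) = 92*(2*(-10) - 103) = 92*(-20 - 103) = 92*(-123) = -11316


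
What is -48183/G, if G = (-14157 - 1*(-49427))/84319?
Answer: -4062742377/35270 ≈ -1.1519e+5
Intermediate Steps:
G = 35270/84319 (G = (-14157 + 49427)*(1/84319) = 35270*(1/84319) = 35270/84319 ≈ 0.41829)
-48183/G = -48183/35270/84319 = -48183*84319/35270 = -4062742377/35270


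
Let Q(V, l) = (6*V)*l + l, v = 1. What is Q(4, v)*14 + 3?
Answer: 353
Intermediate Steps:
Q(V, l) = l + 6*V*l (Q(V, l) = 6*V*l + l = l + 6*V*l)
Q(4, v)*14 + 3 = (1*(1 + 6*4))*14 + 3 = (1*(1 + 24))*14 + 3 = (1*25)*14 + 3 = 25*14 + 3 = 350 + 3 = 353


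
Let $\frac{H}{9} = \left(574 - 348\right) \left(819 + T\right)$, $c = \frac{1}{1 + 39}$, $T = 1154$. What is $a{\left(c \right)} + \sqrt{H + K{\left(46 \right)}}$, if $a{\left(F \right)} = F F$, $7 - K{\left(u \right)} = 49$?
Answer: $\frac{1}{1600} + 4 \sqrt{250815} \approx 2003.3$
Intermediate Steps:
$K{\left(u \right)} = -42$ ($K{\left(u \right)} = 7 - 49 = -42$)
$c = \frac{1}{40} \approx 0.025$
$a{\left(F \right)} = F^{2}$
$H = 4013082$ ($H = 9 \left(574 - 348\right) \left(819 + 1154\right) = 9 \cdot 226 \cdot 1973 = 9 \cdot 445898 = 4013082$)
$a{\left(c \right)} + \sqrt{H + K{\left(46 \right)}} = \left(\frac{1}{40}\right)^{2} + \sqrt{4013082 - 42} = \frac{1}{1600} + \sqrt{4013040} = \frac{1}{1600} + 4 \sqrt{250815}$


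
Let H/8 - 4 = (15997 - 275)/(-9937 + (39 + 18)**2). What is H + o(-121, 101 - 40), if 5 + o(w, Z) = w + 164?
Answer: 21399/418 ≈ 51.194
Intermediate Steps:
o(w, Z) = 159 + w (o(w, Z) = -5 + (w + 164) = -5 + (164 + w) = 159 + w)
H = 5515/418 (H = 32 + 8*((15997 - 275)/(-9937 + (39 + 18)**2)) = 32 + 8*(15722/(-9937 + 57**2)) = 32 + 8*(15722/(-9937 + 3249)) = 32 + 8*(15722/(-6688)) = 32 + 8*(15722*(-1/6688)) = 32 + 8*(-7861/3344) = 32 - 7861/418 = 5515/418 ≈ 13.194)
H + o(-121, 101 - 40) = 5515/418 + (159 - 121) = 5515/418 + 38 = 21399/418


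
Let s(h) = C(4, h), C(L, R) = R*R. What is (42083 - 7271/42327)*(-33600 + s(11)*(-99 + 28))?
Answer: -75152291355170/42327 ≈ -1.7755e+9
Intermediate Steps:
C(L, R) = R²
s(h) = h²
(42083 - 7271/42327)*(-33600 + s(11)*(-99 + 28)) = (42083 - 7271/42327)*(-33600 + 11²*(-99 + 28)) = (42083 - 7271*1/42327)*(-33600 + 121*(-71)) = (42083 - 7271/42327)*(-33600 - 8591) = (1781239870/42327)*(-42191) = -75152291355170/42327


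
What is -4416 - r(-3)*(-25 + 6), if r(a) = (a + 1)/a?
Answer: -13210/3 ≈ -4403.3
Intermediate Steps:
r(a) = (1 + a)/a
-4416 - r(-3)*(-25 + 6) = -4416 - (1 - 3)/(-3)*(-25 + 6) = -4416 - (-⅓*(-2))*(-19) = -4416 - 2*(-19)/3 = -4416 - 1*(-38/3) = -4416 + 38/3 = -13210/3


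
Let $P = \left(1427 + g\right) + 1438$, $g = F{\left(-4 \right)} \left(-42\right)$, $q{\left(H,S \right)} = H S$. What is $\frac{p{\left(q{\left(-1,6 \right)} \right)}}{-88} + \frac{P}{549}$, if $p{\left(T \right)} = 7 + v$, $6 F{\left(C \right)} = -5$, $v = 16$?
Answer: $\frac{242573}{48312} \approx 5.021$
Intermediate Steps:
$F{\left(C \right)} = - \frac{5}{6}$ ($F{\left(C \right)} = \frac{1}{6} \left(-5\right) = - \frac{5}{6}$)
$g = 35$ ($g = \left(- \frac{5}{6}\right) \left(-42\right) = 35$)
$p{\left(T \right)} = 23$ ($p{\left(T \right)} = 7 + 16 = 23$)
$P = 2900$ ($P = \left(1427 + 35\right) + 1438 = 1462 + 1438 = 2900$)
$\frac{p{\left(q{\left(-1,6 \right)} \right)}}{-88} + \frac{P}{549} = \frac{23}{-88} + \frac{2900}{549} = 23 \left(- \frac{1}{88}\right) + 2900 \cdot \frac{1}{549} = - \frac{23}{88} + \frac{2900}{549} = \frac{242573}{48312}$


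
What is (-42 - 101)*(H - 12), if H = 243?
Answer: -33033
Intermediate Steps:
(-42 - 101)*(H - 12) = (-42 - 101)*(243 - 12) = -143*231 = -33033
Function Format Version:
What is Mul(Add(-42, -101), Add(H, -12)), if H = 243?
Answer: -33033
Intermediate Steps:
Mul(Add(-42, -101), Add(H, -12)) = Mul(Add(-42, -101), Add(243, -12)) = Mul(-143, 231) = -33033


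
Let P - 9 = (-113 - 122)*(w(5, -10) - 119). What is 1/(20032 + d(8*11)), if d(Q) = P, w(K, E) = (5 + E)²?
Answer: 1/42131 ≈ 2.3735e-5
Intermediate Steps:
P = 22099 (P = 9 + (-113 - 122)*((5 - 10)² - 119) = 9 - 235*((-5)² - 119) = 9 - 235*(25 - 119) = 9 - 235*(-94) = 9 + 22090 = 22099)
d(Q) = 22099
1/(20032 + d(8*11)) = 1/(20032 + 22099) = 1/42131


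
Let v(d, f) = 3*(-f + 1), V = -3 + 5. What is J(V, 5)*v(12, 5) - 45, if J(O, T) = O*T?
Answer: -165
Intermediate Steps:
V = 2
v(d, f) = 3 - 3*f (v(d, f) = 3*(1 - f) = 3 - 3*f)
J(V, 5)*v(12, 5) - 45 = (2*5)*(3 - 3*5) - 45 = 10*(3 - 15) - 45 = 10*(-12) - 45 = -120 - 45 = -165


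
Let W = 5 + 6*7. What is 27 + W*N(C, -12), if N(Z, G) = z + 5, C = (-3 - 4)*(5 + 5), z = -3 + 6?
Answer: 403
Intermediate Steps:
z = 3
W = 47 (W = 5 + 42 = 47)
C = -70 (C = -7*10 = -70)
N(Z, G) = 8 (N(Z, G) = 3 + 5 = 8)
27 + W*N(C, -12) = 27 + 47*8 = 27 + 376 = 403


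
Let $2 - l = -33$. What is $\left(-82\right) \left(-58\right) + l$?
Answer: $4791$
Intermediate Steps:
$l = 35$ ($l = 2 - -33 = 2 + 33 = 35$)
$\left(-82\right) \left(-58\right) + l = \left(-82\right) \left(-58\right) + 35 = 4756 + 35 = 4791$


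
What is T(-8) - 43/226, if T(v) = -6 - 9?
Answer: -3433/226 ≈ -15.190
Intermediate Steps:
T(v) = -15
T(-8) - 43/226 = -15 - 43/226 = -3433/226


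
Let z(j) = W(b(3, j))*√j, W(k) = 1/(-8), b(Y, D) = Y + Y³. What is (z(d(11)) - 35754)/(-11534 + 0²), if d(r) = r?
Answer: 17877/5767 + √11/92272 ≈ 3.0999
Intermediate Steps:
W(k) = -⅛
z(j) = -√j/8
(z(d(11)) - 35754)/(-11534 + 0²) = (-√11/8 - 35754)/(-11534 + 0²) = (-35754 - √11/8)/(-11534 + 0) = (-35754 - √11/8)/(-11534) = (-35754 - √11/8)*(-1/11534) = 17877/5767 + √11/92272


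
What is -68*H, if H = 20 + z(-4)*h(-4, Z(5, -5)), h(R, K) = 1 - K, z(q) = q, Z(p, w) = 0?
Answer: -1088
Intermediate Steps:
H = 16 (H = 20 - 4*(1 - 1*0) = 20 - 4*(1 + 0) = 20 - 4*1 = 20 - 4 = 16)
-68*H = -68*16 = -1088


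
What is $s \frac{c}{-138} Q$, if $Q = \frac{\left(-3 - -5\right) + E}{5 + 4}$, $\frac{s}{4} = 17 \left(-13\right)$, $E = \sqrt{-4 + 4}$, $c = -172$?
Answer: $- \frac{152048}{621} \approx -244.84$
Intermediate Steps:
$E = 0$ ($E = \sqrt{0} = 0$)
$s = -884$ ($s = 4 \cdot 17 \left(-13\right) = 4 \left(-221\right) = -884$)
$Q = \frac{2}{9}$ ($Q = \frac{\left(-3 - -5\right) + 0}{5 + 4} = \frac{\left(-3 + 5\right) + 0}{9} = \left(2 + 0\right) \frac{1}{9} = 2 \cdot \frac{1}{9} = \frac{2}{9} \approx 0.22222$)
$s \frac{c}{-138} Q = - 884 \left(- \frac{172}{-138}\right) \frac{2}{9} = - 884 \left(\left(-172\right) \left(- \frac{1}{138}\right)\right) \frac{2}{9} = \left(-884\right) \frac{86}{69} \cdot \frac{2}{9} = \left(- \frac{76024}{69}\right) \frac{2}{9} = - \frac{152048}{621}$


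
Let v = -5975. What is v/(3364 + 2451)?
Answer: -1195/1163 ≈ -1.0275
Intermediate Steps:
v/(3364 + 2451) = -5975/(3364 + 2451) = -5975/5815 = -5975*1/5815 = -1195/1163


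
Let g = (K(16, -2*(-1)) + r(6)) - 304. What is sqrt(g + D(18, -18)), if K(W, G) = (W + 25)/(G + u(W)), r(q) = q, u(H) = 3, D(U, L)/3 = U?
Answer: 3*I*sqrt(655)/5 ≈ 15.356*I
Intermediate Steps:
D(U, L) = 3*U
K(W, G) = (25 + W)/(3 + G) (K(W, G) = (W + 25)/(G + 3) = (25 + W)/(3 + G))
g = -1449/5 (g = ((25 + 16)/(3 - 2*(-1)) + 6) - 304 = (41/(3 + 2) + 6) - 304 = (41/5 + 6) - 304 = 71/5 - 304 = -1449/5 ≈ -289.80)
sqrt(g + D(18, -18)) = sqrt(-1449/5 + 3*18) = sqrt(-1449/5 + 54) = sqrt(-1179/5) = 3*I*sqrt(655)/5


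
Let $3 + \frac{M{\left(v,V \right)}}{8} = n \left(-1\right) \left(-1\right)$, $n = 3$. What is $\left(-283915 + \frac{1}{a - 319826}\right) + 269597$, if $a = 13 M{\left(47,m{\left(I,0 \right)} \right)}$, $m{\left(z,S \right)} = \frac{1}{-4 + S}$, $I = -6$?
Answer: $- \frac{4579268669}{319826} \approx -14318.0$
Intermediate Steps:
$M{\left(v,V \right)} = 0$ ($M{\left(v,V \right)} = -24 + 8 \cdot 3 \left(-1\right) \left(-1\right) = -24 + 8 \left(\left(-3\right) \left(-1\right)\right) = -24 + 8 \cdot 3 = -24 + 24 = 0$)
$a = 0$ ($a = 13 \cdot 0 = 0$)
$\left(-283915 + \frac{1}{a - 319826}\right) + 269597 = \left(-283915 + \frac{1}{0 - 319826}\right) + 269597 = \left(-283915 + \frac{1}{-319826}\right) + 269597 = \left(-283915 - \frac{1}{319826}\right) + 269597 = - \frac{90803398791}{319826} + 269597 = - \frac{4579268669}{319826}$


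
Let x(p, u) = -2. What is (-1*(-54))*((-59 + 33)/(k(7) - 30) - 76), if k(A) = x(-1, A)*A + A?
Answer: -150444/37 ≈ -4066.1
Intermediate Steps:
k(A) = -A (k(A) = -2*A + A = -A)
(-1*(-54))*((-59 + 33)/(k(7) - 30) - 76) = (-1*(-54))*((-59 + 33)/(-1*7 - 30) - 76) = 54*(-26/(-7 - 30) - 76) = 54*(-26/(-37) - 76) = 54*(-26*(-1/37) - 76) = 54*(26/37 - 76) = 54*(-2786/37) = -150444/37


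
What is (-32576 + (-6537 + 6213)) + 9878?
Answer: -23022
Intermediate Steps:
(-32576 + (-6537 + 6213)) + 9878 = (-32576 - 324) + 9878 = -32900 + 9878 = -23022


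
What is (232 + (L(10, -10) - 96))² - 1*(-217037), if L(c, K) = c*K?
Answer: 218333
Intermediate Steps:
L(c, K) = K*c
(232 + (L(10, -10) - 96))² - 1*(-217037) = (232 + (-10*10 - 96))² - 1*(-217037) = (232 + (-100 - 96))² + 217037 = (232 - 196)² + 217037 = 36² + 217037 = 1296 + 217037 = 218333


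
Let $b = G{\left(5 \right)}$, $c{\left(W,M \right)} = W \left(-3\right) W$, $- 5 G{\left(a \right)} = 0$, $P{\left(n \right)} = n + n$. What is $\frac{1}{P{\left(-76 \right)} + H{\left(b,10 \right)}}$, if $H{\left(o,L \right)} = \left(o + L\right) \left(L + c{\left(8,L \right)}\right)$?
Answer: $- \frac{1}{1972} \approx -0.0005071$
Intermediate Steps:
$P{\left(n \right)} = 2 n$
$G{\left(a \right)} = 0$ ($G{\left(a \right)} = \left(- \frac{1}{5}\right) 0 = 0$)
$c{\left(W,M \right)} = - 3 W^{2}$ ($c{\left(W,M \right)} = - 3 W W = - 3 W^{2}$)
$b = 0$
$H{\left(o,L \right)} = \left(-192 + L\right) \left(L + o\right)$ ($H{\left(o,L \right)} = \left(o + L\right) \left(L - 3 \cdot 8^{2}\right) = \left(L + o\right) \left(L - 192\right) = \left(L + o\right) \left(-192 + L\right) = \left(-192 + L\right) \left(L + o\right)$)
$\frac{1}{P{\left(-76 \right)} + H{\left(b,10 \right)}} = \frac{1}{2 \left(-76\right) + \left(10^{2} - 1920 - 0 + 10 \cdot 0\right)} = \frac{1}{-152 + \left(100 - 1920 + 0 + 0\right)} = \frac{1}{-152 - 1820} = \frac{1}{-1972} = - \frac{1}{1972}$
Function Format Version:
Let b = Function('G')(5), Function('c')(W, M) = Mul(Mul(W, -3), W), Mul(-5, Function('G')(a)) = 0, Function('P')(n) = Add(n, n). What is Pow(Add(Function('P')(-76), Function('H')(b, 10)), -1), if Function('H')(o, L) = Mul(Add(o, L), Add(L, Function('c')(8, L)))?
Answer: Rational(-1, 1972) ≈ -0.00050710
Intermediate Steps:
Function('P')(n) = Mul(2, n)
Function('G')(a) = 0 (Function('G')(a) = Mul(Rational(-1, 5), 0) = 0)
Function('c')(W, M) = Mul(-3, Pow(W, 2)) (Function('c')(W, M) = Mul(Mul(-3, W), W) = Mul(-3, Pow(W, 2)))
b = 0
Function('H')(o, L) = Mul(Add(-192, L), Add(L, o)) (Function('H')(o, L) = Mul(Add(o, L), Add(L, Mul(-3, Pow(8, 2)))) = Mul(Add(L, o), Add(L, Mul(-3, 64))) = Mul(Add(L, o), Add(L, -192)) = Mul(Add(L, o), Add(-192, L)) = Mul(Add(-192, L), Add(L, o)))
Pow(Add(Function('P')(-76), Function('H')(b, 10)), -1) = Pow(Add(Mul(2, -76), Add(Pow(10, 2), Mul(-192, 10), Mul(-192, 0), Mul(10, 0))), -1) = Pow(Add(-152, Add(100, -1920, 0, 0)), -1) = Pow(Add(-152, -1820), -1) = Pow(-1972, -1) = Rational(-1, 1972)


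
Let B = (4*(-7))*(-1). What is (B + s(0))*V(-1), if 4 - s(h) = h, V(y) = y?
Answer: -32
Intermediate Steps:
s(h) = 4 - h
B = 28 (B = -28*(-1) = 28)
(B + s(0))*V(-1) = (28 + (4 - 1*0))*(-1) = (28 + (4 + 0))*(-1) = (28 + 4)*(-1) = 32*(-1) = -32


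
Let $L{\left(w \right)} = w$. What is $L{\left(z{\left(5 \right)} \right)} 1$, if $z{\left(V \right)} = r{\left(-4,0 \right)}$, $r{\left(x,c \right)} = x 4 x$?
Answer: $64$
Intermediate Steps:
$r{\left(x,c \right)} = 4 x^{2}$ ($r{\left(x,c \right)} = 4 x x = 4 x^{2}$)
$z{\left(V \right)} = 64$ ($z{\left(V \right)} = 4 \left(-4\right)^{2} = 4 \cdot 16 = 64$)
$L{\left(z{\left(5 \right)} \right)} 1 = 64 \cdot 1 = 64$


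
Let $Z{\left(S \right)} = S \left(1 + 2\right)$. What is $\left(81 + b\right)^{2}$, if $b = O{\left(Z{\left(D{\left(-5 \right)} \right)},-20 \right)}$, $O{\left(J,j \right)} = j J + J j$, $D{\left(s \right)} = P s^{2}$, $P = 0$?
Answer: $6561$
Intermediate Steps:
$D{\left(s \right)} = 0$ ($D{\left(s \right)} = 0 s^{2} = 0$)
$Z{\left(S \right)} = 3 S$ ($Z{\left(S \right)} = S 3 = 3 S$)
$O{\left(J,j \right)} = 2 J j$ ($O{\left(J,j \right)} = J j + J j = 2 J j$)
$b = 0$ ($b = 2 \cdot 3 \cdot 0 \left(-20\right) = 2 \cdot 0 \left(-20\right) = 0$)
$\left(81 + b\right)^{2} = \left(81 + 0\right)^{2} = 81^{2} = 6561$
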